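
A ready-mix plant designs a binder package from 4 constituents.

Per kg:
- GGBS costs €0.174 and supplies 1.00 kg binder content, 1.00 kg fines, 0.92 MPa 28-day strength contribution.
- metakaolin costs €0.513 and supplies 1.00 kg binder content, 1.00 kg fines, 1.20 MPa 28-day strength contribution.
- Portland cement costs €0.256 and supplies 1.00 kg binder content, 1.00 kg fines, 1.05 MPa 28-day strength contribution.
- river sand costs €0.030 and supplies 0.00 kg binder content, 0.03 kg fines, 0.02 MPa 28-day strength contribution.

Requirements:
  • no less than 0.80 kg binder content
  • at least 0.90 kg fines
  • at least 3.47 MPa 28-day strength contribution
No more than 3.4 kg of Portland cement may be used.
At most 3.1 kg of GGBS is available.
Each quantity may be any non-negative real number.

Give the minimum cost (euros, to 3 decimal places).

€0.690

Set it up as a linear program. Let x1 = kg of GGBS, x2 = kg of metakaolin, x3 = kg of Portland cement, x4 = kg of river sand.
Minimize 0.174x1 + 0.513x2 + 0.256x3 + 0.03x4 subject to:
  1x1 + 1x2 + 1x3 ≥ 0.8   (binder content)
  1x1 + 1x2 + 1x3 + 0.03x4 ≥ 0.9   (fines)
  0.92x1 + 1.2x2 + 1.05x3 + 0.02x4 ≥ 3.47   (28-day strength contribution)
  x3 ≤ 3.4
  x1 ≤ 3.1
  x1, x2, x3, x4 ≥ 0.
The cheapest feasible vertex uses only GGBS, Portland cement; metakaolin, river sand are not used. Binding constraints: 28-day strength contribution and the GGBS cap.
Solving gives x1 = 3.1, x3 = 0.5886.
Hence cost = 0.174·3.1 + 0.256·0.5886 = €0.69008.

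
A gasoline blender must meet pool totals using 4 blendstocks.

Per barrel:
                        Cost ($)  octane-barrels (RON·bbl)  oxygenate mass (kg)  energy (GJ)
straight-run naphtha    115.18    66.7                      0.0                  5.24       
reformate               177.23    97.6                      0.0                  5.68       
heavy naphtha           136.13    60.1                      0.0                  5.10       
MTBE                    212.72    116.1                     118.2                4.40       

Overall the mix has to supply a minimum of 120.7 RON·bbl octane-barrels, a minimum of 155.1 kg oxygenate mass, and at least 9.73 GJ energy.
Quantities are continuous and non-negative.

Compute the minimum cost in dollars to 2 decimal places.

Set it up as a linear program. Let x1 = barrels of straight-run naphtha, x2 = barrels of reformate, x3 = barrels of heavy naphtha, x4 = barrels of MTBE.
Minimise 115.18x1 + 177.23x2 + 136.13x3 + 212.72x4 subject to:
  66.7x1 + 97.6x2 + 60.1x3 + 116.1x4 ≥ 120.7   (octane-barrels)
  118.2x4 ≥ 155.1   (oxygenate mass)
  5.24x1 + 5.68x2 + 5.1x3 + 4.4x4 ≥ 9.73   (energy)
  x1, x2, x3, x4 ≥ 0.
The optimal basis is {straight-run naphtha, MTBE}; reformate, heavy naphtha drop out. Binding constraints: oxygenate mass and energy.
Optimal quantities: straight-run naphtha = 0.755037 barrels, MTBE = 1.31218 barrels.
Cost = 115.18·0.755037 + 212.72·1.31218 = 366.0921.

$366.09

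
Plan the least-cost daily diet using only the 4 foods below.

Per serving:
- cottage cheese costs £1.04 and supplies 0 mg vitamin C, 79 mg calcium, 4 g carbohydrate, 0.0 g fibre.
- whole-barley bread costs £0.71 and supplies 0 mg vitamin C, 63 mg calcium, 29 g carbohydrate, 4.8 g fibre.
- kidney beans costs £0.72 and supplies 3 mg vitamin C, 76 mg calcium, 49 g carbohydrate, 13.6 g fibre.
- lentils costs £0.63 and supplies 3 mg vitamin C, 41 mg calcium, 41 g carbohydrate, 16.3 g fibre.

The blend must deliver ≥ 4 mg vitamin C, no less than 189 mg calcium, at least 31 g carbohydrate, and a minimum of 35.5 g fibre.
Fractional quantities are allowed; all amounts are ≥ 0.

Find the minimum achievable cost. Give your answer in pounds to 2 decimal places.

£1.84

Treat it as an LP. Let x1 = servings of cottage cheese, x2 = servings of whole-barley bread, x3 = servings of kidney beans, x4 = servings of lentils.
min 1.04x1 + 0.71x2 + 0.72x3 + 0.63x4 s.t.:
  3x3 + 3x4 ≥ 4   (vitamin C)
  79x1 + 63x2 + 76x3 + 41x4 ≥ 189   (calcium)
  4x1 + 29x2 + 49x3 + 41x4 ≥ 31   (carbohydrate)
  4.8x2 + 13.6x3 + 16.3x4 ≥ 35.5   (fibre)
  x1, x2, x3, x4 ≥ 0.
The cheapest feasible vertex uses only kidney beans, lentils; cottage cheese, whole-barley bread are not used. The calcium and fibre requirements are met with equality.
Solving gives x3 = 2.386, x4 = 0.1873.
Total cost: 0.72·2.386 + 0.63·0.1873 = 1.8359.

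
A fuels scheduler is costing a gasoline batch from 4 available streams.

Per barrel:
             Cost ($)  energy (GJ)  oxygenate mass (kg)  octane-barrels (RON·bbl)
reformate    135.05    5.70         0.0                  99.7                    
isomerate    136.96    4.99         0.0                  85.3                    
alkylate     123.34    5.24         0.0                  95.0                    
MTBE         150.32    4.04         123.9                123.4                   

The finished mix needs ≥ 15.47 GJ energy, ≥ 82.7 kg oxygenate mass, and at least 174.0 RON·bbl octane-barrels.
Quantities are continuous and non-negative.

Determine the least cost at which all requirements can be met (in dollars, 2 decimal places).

$401.00

This is a linear program. Let x1 = barrels of reformate, x2 = barrels of isomerate, x3 = barrels of alkylate, x4 = barrels of MTBE.
Minimize 135.05x1 + 136.96x2 + 123.34x3 + 150.32x4 subject to:
  5.7x1 + 4.99x2 + 5.24x3 + 4.04x4 ≥ 15.47   (energy)
  123.9x4 ≥ 82.7   (oxygenate mass)
  99.7x1 + 85.3x2 + 95x3 + 123.4x4 ≥ 174   (octane-barrels)
  x1, x2, x3, x4 ≥ 0.
The minimum-cost mix takes nothing from reformate, isomerate — only alkylate, MTBE. Binding constraints: energy and oxygenate mass.
Solving gives x3 = 2.4377, x4 = 0.66747.
Cost = 123.34·2.4377 + 150.32·0.66747 = 401.0000.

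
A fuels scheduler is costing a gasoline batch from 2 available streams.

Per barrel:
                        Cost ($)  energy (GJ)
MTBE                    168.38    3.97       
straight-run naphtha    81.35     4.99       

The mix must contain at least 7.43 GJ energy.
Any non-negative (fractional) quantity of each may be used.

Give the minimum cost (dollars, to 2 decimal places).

This is a linear program. Let x1 = barrels of MTBE, x2 = barrels of straight-run naphtha.
Minimise 168.38x1 + 81.35x2 with:
  3.97x1 + 4.99x2 ≥ 7.43   (energy)
  x1, x2 ≥ 0.
The minimum-cost mix takes nothing from MTBE — only straight-run naphtha. The energy requirement is met with equality.
That vertex is x2 = 1.489.
Hence cost = 81.35·1.489 = $121.1302.

$121.13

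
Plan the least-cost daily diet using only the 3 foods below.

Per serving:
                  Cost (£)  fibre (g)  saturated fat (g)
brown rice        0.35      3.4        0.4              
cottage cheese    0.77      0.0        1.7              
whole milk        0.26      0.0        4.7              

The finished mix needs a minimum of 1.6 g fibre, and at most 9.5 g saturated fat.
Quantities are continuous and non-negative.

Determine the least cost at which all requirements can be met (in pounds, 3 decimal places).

Treat it as an LP. Let x1 = servings of brown rice, x2 = servings of cottage cheese, x3 = servings of whole milk.
Minimize 0.35x1 + 0.77x2 + 0.26x3 s.t.:
  3.4x1 ≥ 1.6   (fibre)
  0.4x1 + 1.7x2 + 4.7x3 ≤ 9.5   (saturated fat)
  x1, x2, x3 ≥ 0.
At the optimum only brown rice is positive (cottage cheese, whole milk = 0). Binding constraint: fibre.
So brown rice = 0.4706 servings.
Objective = 0.35·0.4706 = 0.16471.

£0.165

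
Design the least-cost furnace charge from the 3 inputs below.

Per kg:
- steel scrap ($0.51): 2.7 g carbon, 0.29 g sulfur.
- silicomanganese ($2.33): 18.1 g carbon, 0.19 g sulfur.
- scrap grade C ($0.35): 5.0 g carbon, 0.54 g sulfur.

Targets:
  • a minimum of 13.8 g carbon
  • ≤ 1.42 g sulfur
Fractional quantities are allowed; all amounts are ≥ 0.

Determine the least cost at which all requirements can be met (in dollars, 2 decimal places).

This is a linear program. Let x1 = kg of steel scrap, x2 = kg of silicomanganese, x3 = kg of scrap grade C.
min 0.51x1 + 2.33x2 + 0.35x3 with:
  2.7x1 + 18.1x2 + 5x3 ≥ 13.8   (carbon)
  0.29x1 + 0.19x2 + 0.54x3 ≤ 1.42   (sulfur)
  x1, x2, x3 ≥ 0.
The cheapest feasible vertex uses only silicomanganese, scrap grade C; steel scrap is not used. There the carbon and sulfur constraints are tight.
Solving gives x2 = 0.03989, x3 = 2.616.
Total cost: 2.33·0.03989 + 0.35·2.616 = 1.0085.

$1.01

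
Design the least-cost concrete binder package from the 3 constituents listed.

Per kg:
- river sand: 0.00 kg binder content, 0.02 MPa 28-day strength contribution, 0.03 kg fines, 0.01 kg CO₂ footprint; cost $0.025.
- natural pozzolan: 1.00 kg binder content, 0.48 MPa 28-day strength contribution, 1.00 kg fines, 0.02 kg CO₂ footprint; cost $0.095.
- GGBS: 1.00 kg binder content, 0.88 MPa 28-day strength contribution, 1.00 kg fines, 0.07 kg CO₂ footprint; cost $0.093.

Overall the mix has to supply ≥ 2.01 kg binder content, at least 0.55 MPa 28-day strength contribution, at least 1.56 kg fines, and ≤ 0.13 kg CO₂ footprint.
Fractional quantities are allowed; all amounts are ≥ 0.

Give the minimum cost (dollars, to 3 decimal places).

Let x1 = kg of river sand, x2 = kg of natural pozzolan, x3 = kg of GGBS.
Minimise 0.025x1 + 0.095x2 + 0.093x3 with:
  1x2 + 1x3 ≥ 2.01   (binder content)
  0.02x1 + 0.48x2 + 0.88x3 ≥ 0.55   (28-day strength contribution)
  0.03x1 + 1x2 + 1x3 ≥ 1.56   (fines)
  0.01x1 + 0.02x2 + 0.07x3 ≤ 0.13   (CO₂ footprint)
  x1, x2, x3 ≥ 0.
The optimal basis is {natural pozzolan, GGBS}; river sand drops out. Binding constraints: binder content and CO₂ footprint.
That vertex is x2 = 0.214, x3 = 1.796.
Objective = 0.095·0.214 + 0.093·1.796 = 0.18736.

$0.187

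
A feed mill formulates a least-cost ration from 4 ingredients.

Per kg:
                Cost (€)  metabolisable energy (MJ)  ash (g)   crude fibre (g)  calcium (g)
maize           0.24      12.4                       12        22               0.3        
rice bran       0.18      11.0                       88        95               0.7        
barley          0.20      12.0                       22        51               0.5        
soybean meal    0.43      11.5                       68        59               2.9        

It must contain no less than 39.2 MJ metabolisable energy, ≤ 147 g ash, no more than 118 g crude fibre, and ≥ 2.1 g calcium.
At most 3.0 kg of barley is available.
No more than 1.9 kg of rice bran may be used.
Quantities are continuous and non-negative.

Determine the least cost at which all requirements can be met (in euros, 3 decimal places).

€0.792

Set it up as a linear program. Let x1 = kg of maize, x2 = kg of rice bran, x3 = kg of barley, x4 = kg of soybean meal.
Minimise 0.24x1 + 0.18x2 + 0.2x3 + 0.43x4 with:
  12.4x1 + 11x2 + 12x3 + 11.5x4 ≥ 39.2   (metabolisable energy)
  12x1 + 88x2 + 22x3 + 68x4 ≤ 147   (ash)
  22x1 + 95x2 + 51x3 + 59x4 ≤ 118   (crude fibre)
  0.3x1 + 0.7x2 + 0.5x3 + 2.9x4 ≥ 2.1   (calcium)
  x3 ≤ 3
  x2 ≤ 1.9
  x1, x2, x3, x4 ≥ 0.
At the optimum only maize, barley, soybean meal are positive (rice bran = 0). The metabolisable energy, crude fibre, calcium requirements are met with equality.
Solving gives x1 = 1.697, x3 = 1.183, x4 = 0.3446.
Cost = 0.24·1.697 + 0.2·1.183 + 0.43·0.3446 = 0.79206.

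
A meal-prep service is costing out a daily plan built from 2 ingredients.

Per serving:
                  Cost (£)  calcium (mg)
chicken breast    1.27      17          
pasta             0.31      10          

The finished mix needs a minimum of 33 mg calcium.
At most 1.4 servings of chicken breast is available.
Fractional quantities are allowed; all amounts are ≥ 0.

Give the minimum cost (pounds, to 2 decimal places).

£1.02

Treat it as an LP. Let x1 = servings of chicken breast, x2 = servings of pasta.
Minimise 1.27x1 + 0.31x2 with:
  17x1 + 10x2 ≥ 33   (calcium)
  x1 ≤ 1.4
  x1, x2 ≥ 0.
The optimal basis is {pasta}; chicken breast drops out. Binding constraint: calcium.
That vertex is x2 = 3.3.
Objective = 0.31·3.3 = 1.0230.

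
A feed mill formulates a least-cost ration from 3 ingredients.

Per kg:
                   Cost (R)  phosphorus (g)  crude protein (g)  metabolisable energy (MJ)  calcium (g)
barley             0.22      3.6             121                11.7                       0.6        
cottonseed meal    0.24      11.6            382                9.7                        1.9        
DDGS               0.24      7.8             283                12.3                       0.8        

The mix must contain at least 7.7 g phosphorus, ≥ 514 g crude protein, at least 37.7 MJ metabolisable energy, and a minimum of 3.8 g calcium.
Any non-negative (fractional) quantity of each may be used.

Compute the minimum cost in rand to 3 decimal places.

Let x1 = kg of barley, x2 = kg of cottonseed meal, x3 = kg of DDGS.
Minimise 0.22x1 + 0.24x2 + 0.24x3 with:
  3.6x1 + 11.6x2 + 7.8x3 ≥ 7.7   (phosphorus)
  121x1 + 382x2 + 283x3 ≥ 514   (crude protein)
  11.7x1 + 9.7x2 + 12.3x3 ≥ 37.7   (metabolisable energy)
  0.6x1 + 1.9x2 + 0.8x3 ≥ 3.8   (calcium)
  x1, x2, x3 ≥ 0.
At the optimum only barley, cottonseed meal are positive (DDGS = 0). The metabolisable energy and calcium requirements are met with equality.
Solving gives x1 = 2.119, x2 = 1.331.
Hence cost = 0.22·2.119 + 0.24·1.331 = R0.78562.

R0.786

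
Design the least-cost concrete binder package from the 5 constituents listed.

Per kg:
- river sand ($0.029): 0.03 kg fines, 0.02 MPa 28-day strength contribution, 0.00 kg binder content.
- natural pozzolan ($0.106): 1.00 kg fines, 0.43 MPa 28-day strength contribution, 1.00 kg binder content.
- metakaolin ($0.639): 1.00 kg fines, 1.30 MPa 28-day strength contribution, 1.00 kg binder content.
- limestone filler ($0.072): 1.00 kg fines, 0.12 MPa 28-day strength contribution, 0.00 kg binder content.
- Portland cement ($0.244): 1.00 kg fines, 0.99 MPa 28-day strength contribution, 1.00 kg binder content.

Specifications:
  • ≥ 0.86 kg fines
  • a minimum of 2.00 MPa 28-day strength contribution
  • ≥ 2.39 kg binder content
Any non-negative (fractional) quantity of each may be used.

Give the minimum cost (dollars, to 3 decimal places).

$0.493

Let x1 = kg of river sand, x2 = kg of natural pozzolan, x3 = kg of metakaolin, x4 = kg of limestone filler, x5 = kg of Portland cement.
min 0.029x1 + 0.106x2 + 0.639x3 + 0.072x4 + 0.244x5 s.t.:
  0.03x1 + 1x2 + 1x3 + 1x4 + 1x5 ≥ 0.86   (fines)
  0.02x1 + 0.43x2 + 1.3x3 + 0.12x4 + 0.99x5 ≥ 2   (28-day strength contribution)
  1x2 + 1x3 + 1x5 ≥ 2.39   (binder content)
  x1, x2, x3, x4, x5 ≥ 0.
The cheapest feasible vertex uses only natural pozzolan, Portland cement; river sand, metakaolin, limestone filler are not used. There the 28-day strength contribution and binder content constraints are tight.
That vertex is x2 = 0.6538, x5 = 1.736.
Total cost: 0.106·0.6538 + 0.244·1.736 = 0.49289.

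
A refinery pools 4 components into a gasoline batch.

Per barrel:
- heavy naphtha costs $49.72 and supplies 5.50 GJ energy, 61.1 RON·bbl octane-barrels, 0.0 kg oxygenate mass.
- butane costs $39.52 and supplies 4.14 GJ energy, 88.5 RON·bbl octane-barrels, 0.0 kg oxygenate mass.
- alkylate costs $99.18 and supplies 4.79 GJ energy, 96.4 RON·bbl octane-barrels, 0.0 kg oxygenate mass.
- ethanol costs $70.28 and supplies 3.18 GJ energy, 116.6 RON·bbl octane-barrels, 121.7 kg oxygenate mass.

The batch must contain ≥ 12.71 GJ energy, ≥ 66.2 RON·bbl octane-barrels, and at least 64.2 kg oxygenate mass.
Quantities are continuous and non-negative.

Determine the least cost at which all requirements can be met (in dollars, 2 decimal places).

Let x1 = barrels of heavy naphtha, x2 = barrels of butane, x3 = barrels of alkylate, x4 = barrels of ethanol.
Minimise 49.72x1 + 39.52x2 + 99.18x3 + 70.28x4 s.t.:
  5.5x1 + 4.14x2 + 4.79x3 + 3.18x4 ≥ 12.71   (energy)
  61.1x1 + 88.5x2 + 96.4x3 + 116.6x4 ≥ 66.2   (octane-barrels)
  121.7x4 ≥ 64.2   (oxygenate mass)
  x1, x2, x3, x4 ≥ 0.
The optimal basis is {heavy naphtha, ethanol}; butane, alkylate drop out. Binding constraints: energy and oxygenate mass.
So heavy naphtha = 2.006 barrels, ethanol = 0.5275 barrels.
Cost = 49.72·2.006 + 70.28·0.5275 = 136.8110.

$136.81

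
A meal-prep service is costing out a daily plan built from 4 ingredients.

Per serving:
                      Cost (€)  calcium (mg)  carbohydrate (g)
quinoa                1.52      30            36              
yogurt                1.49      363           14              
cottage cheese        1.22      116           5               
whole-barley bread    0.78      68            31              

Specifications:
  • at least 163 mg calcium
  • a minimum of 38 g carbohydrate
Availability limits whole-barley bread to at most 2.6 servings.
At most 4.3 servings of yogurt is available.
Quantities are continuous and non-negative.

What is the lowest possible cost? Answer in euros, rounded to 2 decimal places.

Treat it as an LP. Let x1 = servings of quinoa, x2 = servings of yogurt, x3 = servings of cottage cheese, x4 = servings of whole-barley bread.
Minimize 1.52x1 + 1.49x2 + 1.22x3 + 0.78x4 subject to:
  30x1 + 363x2 + 116x3 + 68x4 ≥ 163   (calcium)
  36x1 + 14x2 + 5x3 + 31x4 ≥ 38   (carbohydrate)
  x4 ≤ 2.6
  x2 ≤ 4.3
  x1, x2, x3, x4 ≥ 0.
The cheapest feasible vertex uses only yogurt, whole-barley bread; quinoa, cottage cheese are not used. Binding constraints: calcium and carbohydrate.
Optimal quantities: yogurt = 0.2397 servings, whole-barley bread = 1.118 servings.
Objective = 1.49·0.2397 + 0.78·1.118 = 1.2292.

€1.23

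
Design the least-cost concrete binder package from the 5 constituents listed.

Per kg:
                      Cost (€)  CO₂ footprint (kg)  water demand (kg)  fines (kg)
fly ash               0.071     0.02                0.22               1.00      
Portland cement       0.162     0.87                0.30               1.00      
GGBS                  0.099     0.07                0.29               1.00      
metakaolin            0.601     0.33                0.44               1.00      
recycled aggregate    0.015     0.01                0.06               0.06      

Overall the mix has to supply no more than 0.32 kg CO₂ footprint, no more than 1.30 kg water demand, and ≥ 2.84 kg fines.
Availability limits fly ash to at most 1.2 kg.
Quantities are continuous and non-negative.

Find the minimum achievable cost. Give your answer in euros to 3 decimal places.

€0.248

Let x1 = kg of fly ash, x2 = kg of Portland cement, x3 = kg of GGBS, x4 = kg of metakaolin, x5 = kg of recycled aggregate.
Minimise 0.071x1 + 0.162x2 + 0.099x3 + 0.601x4 + 0.015x5 s.t.:
  0.02x1 + 0.87x2 + 0.07x3 + 0.33x4 + 0.01x5 ≤ 0.32   (CO₂ footprint)
  0.22x1 + 0.3x2 + 0.29x3 + 0.44x4 + 0.06x5 ≤ 1.3   (water demand)
  1x1 + 1x2 + 1x3 + 1x4 + 0.06x5 ≥ 2.84   (fines)
  x1 ≤ 1.2
  x1, x2, x3, x4, x5 ≥ 0.
The minimum-cost mix takes nothing from Portland cement, metakaolin, recycled aggregate — only fly ash, GGBS. There the fines and the fly ash cap constraints are tight.
Solving gives x1 = 1.2, x3 = 1.64.
Objective = 0.071·1.2 + 0.099·1.64 = 0.24756.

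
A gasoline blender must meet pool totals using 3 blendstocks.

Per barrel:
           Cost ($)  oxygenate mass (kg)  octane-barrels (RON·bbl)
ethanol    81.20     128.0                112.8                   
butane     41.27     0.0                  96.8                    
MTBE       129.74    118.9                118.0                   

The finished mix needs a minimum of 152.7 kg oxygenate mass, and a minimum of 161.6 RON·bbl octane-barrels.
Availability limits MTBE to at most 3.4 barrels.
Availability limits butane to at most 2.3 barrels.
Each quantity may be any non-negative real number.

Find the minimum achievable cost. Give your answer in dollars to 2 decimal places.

Let x1 = barrels of ethanol, x2 = barrels of butane, x3 = barrels of MTBE.
min 81.2x1 + 41.27x2 + 129.74x3 subject to:
  128x1 + 118.9x3 ≥ 152.7   (oxygenate mass)
  112.8x1 + 96.8x2 + 118x3 ≥ 161.6   (octane-barrels)
  x3 ≤ 3.4
  x2 ≤ 2.3
  x1, x2, x3 ≥ 0.
The optimal basis is {ethanol, butane}; MTBE drops out. The oxygenate mass and octane-barrels requirements are met with equality.
Optimal quantities: ethanol = 1.19297 barrels, butane = 0.279268 barrels.
Cost = 81.2·1.19297 + 41.27·0.279268 = 108.3946.

$108.39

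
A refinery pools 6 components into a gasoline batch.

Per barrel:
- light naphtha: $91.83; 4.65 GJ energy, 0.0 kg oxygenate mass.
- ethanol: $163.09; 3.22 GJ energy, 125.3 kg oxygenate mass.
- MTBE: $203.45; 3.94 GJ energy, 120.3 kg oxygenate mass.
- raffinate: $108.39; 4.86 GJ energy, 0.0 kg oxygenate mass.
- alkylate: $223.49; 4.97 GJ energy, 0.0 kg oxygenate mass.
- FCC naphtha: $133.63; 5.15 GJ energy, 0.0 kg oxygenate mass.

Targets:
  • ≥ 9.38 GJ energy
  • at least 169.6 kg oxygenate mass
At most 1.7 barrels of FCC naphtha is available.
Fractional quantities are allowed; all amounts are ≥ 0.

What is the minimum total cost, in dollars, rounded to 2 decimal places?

$319.92

This is a linear program. Let x1 = barrels of light naphtha, x2 = barrels of ethanol, x3 = barrels of MTBE, x4 = barrels of raffinate, x5 = barrels of alkylate, x6 = barrels of FCC naphtha.
Minimise 91.83x1 + 163.09x2 + 203.45x3 + 108.39x4 + 223.49x5 + 133.63x6 subject to:
  4.65x1 + 3.22x2 + 3.94x3 + 4.86x4 + 4.97x5 + 5.15x6 ≥ 9.38   (energy)
  125.3x2 + 120.3x3 ≥ 169.6   (oxygenate mass)
  x6 ≤ 1.7
  x1, x2, x3, x4, x5, x6 ≥ 0.
The optimal basis is {light naphtha, ethanol}; MTBE, raffinate, alkylate, FCC naphtha drop out. Binding constraints: energy and oxygenate mass.
Solving gives x1 = 1.07991, x2 = 1.35355.
Objective = 91.83·1.07991 + 163.09·1.35355 = 319.9186.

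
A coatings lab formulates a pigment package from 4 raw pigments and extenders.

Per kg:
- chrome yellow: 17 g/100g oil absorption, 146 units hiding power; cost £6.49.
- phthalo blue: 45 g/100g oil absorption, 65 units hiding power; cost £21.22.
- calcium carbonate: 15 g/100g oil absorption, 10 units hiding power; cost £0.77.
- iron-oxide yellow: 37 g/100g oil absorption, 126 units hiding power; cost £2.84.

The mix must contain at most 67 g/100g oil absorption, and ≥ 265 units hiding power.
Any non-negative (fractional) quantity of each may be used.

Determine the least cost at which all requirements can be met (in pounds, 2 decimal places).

£7.31

Let x1 = kg of chrome yellow, x2 = kg of phthalo blue, x3 = kg of calcium carbonate, x4 = kg of iron-oxide yellow.
Minimize 6.49x1 + 21.22x2 + 0.77x3 + 2.84x4 with:
  17x1 + 45x2 + 15x3 + 37x4 ≤ 67   (oil absorption)
  146x1 + 65x2 + 10x3 + 126x4 ≥ 265   (hiding power)
  x1, x2, x3, x4 ≥ 0.
At the optimum only chrome yellow, iron-oxide yellow are positive (phthalo blue, calcium carbonate = 0). Binding constraints: oil absorption and hiding power.
That vertex is x1 = 0.4181, x4 = 1.619.
Cost = 6.49·0.4181 + 2.84·1.619 = 7.3114.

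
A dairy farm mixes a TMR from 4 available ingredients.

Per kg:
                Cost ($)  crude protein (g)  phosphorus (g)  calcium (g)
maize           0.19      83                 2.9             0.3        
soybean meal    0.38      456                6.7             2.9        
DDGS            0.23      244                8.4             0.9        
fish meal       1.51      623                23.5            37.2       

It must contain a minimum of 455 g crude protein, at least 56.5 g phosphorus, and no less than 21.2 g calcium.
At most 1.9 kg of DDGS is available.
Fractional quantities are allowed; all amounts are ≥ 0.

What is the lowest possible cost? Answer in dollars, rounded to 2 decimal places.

Treat it as an LP. Let x1 = kg of maize, x2 = kg of soybean meal, x3 = kg of DDGS, x4 = kg of fish meal.
Minimise 0.19x1 + 0.38x2 + 0.23x3 + 1.51x4 s.t.:
  83x1 + 456x2 + 244x3 + 623x4 ≥ 455   (crude protein)
  2.9x1 + 6.7x2 + 8.4x3 + 23.5x4 ≥ 56.5   (phosphorus)
  0.3x1 + 2.9x2 + 0.9x3 + 37.2x4 ≥ 21.2   (calcium)
  x3 ≤ 1.9
  x1, x2, x3, x4 ≥ 0.
At the optimum only soybean meal, DDGS, fish meal are positive (maize = 0). The phosphorus, calcium, the DDGS cap requirements are met with equality.
So soybean meal = 5.799 kg, DDGS = 1.9 kg, fish meal = 0.07188 kg.
Total cost: 0.38·5.799 + 0.23·1.9 + 1.51·0.07188 = 2.7492.

$2.75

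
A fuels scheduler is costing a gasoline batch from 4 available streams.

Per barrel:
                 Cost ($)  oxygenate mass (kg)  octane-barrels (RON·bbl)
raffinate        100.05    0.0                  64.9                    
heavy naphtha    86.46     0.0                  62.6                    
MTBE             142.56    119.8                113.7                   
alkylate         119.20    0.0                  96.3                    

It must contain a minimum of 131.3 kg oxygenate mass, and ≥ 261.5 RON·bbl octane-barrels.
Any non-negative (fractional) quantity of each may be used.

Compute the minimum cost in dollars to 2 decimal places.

Set it up as a linear program. Let x1 = barrels of raffinate, x2 = barrels of heavy naphtha, x3 = barrels of MTBE, x4 = barrels of alkylate.
min 100.05x1 + 86.46x2 + 142.56x3 + 119.2x4 s.t.:
  119.8x3 ≥ 131.3   (oxygenate mass)
  64.9x1 + 62.6x2 + 113.7x3 + 96.3x4 ≥ 261.5   (octane-barrels)
  x1, x2, x3, x4 ≥ 0.
At the optimum only MTBE, alkylate are positive (raffinate, heavy naphtha = 0). There the oxygenate mass and octane-barrels constraints are tight.
Optimal quantities: MTBE = 1.096 barrels, alkylate = 1.4214 barrels.
Cost = 142.56·1.096 + 119.2·1.4214 = 325.6766.

$325.68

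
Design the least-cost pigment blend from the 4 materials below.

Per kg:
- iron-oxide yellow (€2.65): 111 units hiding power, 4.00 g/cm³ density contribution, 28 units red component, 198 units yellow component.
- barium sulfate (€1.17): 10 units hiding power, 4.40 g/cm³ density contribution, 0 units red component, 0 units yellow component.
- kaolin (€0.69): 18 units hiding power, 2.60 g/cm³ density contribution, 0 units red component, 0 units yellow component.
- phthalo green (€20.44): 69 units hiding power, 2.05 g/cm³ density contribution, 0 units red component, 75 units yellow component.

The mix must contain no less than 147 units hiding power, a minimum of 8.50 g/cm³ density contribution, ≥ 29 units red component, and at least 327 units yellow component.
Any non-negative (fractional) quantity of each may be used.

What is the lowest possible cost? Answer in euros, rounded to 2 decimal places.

€4.88

Let x1 = kg of iron-oxide yellow, x2 = kg of barium sulfate, x3 = kg of kaolin, x4 = kg of phthalo green.
min 2.65x1 + 1.17x2 + 0.69x3 + 20.44x4 s.t.:
  111x1 + 10x2 + 18x3 + 69x4 ≥ 147   (hiding power)
  4x1 + 4.4x2 + 2.6x3 + 2.05x4 ≥ 8.5   (density contribution)
  28x1 ≥ 29   (red component)
  198x1 + 75x4 ≥ 327   (yellow component)
  x1, x2, x3, x4 ≥ 0.
The optimal basis is {iron-oxide yellow, kaolin}; barium sulfate, phthalo green drop out. The density contribution and yellow component requirements are met with equality.
That vertex is x1 = 1.652, x3 = 0.7284.
Hence cost = 2.65·1.652 + 0.69·0.7284 = €4.8804.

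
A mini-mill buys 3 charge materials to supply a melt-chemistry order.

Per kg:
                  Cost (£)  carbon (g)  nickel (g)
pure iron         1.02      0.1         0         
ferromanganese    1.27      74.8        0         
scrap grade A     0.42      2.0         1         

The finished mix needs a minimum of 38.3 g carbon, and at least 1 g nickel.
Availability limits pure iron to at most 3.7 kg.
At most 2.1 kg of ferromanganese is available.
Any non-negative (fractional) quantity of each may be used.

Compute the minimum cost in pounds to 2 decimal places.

£1.04

Let x1 = kg of pure iron, x2 = kg of ferromanganese, x3 = kg of scrap grade A.
Minimize 1.02x1 + 1.27x2 + 0.42x3 subject to:
  0.1x1 + 74.8x2 + 2x3 ≥ 38.3   (carbon)
  1x3 ≥ 1   (nickel)
  x1 ≤ 3.7
  x2 ≤ 2.1
  x1, x2, x3 ≥ 0.
The minimum-cost mix takes nothing from pure iron — only ferromanganese, scrap grade A. There the carbon and nickel constraints are tight.
So ferromanganese = 0.4853 kg, scrap grade A = 1 kg.
Objective = 1.27·0.4853 + 0.42·1 = 1.0363.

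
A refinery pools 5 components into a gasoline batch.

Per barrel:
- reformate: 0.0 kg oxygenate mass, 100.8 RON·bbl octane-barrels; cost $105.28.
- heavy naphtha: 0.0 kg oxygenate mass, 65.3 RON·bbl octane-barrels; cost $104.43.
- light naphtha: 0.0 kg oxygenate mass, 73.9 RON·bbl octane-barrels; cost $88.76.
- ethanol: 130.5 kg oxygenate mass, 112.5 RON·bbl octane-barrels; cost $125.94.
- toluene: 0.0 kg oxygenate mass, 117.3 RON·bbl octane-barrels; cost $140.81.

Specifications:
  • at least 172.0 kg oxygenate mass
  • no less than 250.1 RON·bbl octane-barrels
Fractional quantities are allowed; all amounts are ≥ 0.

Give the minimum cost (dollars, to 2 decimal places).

Let x1 = barrels of reformate, x2 = barrels of heavy naphtha, x3 = barrels of light naphtha, x4 = barrels of ethanol, x5 = barrels of toluene.
min 105.28x1 + 104.43x2 + 88.76x3 + 125.94x4 + 140.81x5 s.t.:
  130.5x4 ≥ 172   (oxygenate mass)
  100.8x1 + 65.3x2 + 73.9x3 + 112.5x4 + 117.3x5 ≥ 250.1   (octane-barrels)
  x1, x2, x3, x4, x5 ≥ 0.
At the optimum only reformate, ethanol are positive (heavy naphtha, light naphtha, toluene = 0). Binding constraints: oxygenate mass and octane-barrels.
So reformate = 1.0102 barrels, ethanol = 1.318 barrels.
Objective = 105.28·1.0102 + 125.94·1.318 = 272.3428.

$272.34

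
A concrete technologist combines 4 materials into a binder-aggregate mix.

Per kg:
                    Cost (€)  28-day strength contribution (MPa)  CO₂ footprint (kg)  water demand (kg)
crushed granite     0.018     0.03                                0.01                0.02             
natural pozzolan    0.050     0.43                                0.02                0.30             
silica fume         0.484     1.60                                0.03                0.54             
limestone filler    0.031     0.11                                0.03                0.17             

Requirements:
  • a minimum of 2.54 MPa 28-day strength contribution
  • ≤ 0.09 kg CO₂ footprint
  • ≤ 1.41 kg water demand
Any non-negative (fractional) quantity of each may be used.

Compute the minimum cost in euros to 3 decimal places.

This is a linear program. Let x1 = kg of crushed granite, x2 = kg of natural pozzolan, x3 = kg of silica fume, x4 = kg of limestone filler.
Minimize 0.018x1 + 0.05x2 + 0.484x3 + 0.031x4 with:
  0.03x1 + 0.43x2 + 1.6x3 + 0.11x4 ≥ 2.54   (28-day strength contribution)
  0.01x1 + 0.02x2 + 0.03x3 + 0.03x4 ≤ 0.09   (CO₂ footprint)
  0.02x1 + 0.3x2 + 0.54x3 + 0.17x4 ≤ 1.41   (water demand)
  x1, x2, x3, x4 ≥ 0.
The optimal basis is {natural pozzolan, silica fume}; crushed granite, limestone filler drop out. The 28-day strength contribution and CO₂ footprint requirements are met with equality.
Solving gives x2 = 3.55, x3 = 0.6335.
Cost = 0.05·3.55 + 0.484·0.6335 = 0.48411.

€0.484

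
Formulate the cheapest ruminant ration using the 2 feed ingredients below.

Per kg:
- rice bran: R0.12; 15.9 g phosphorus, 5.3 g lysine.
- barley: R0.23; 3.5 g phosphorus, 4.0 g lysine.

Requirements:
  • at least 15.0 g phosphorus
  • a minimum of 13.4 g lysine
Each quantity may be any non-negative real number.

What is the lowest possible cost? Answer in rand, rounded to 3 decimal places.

Treat it as an LP. Let x1 = kg of rice bran, x2 = kg of barley.
Minimize 0.12x1 + 0.23x2 s.t.:
  15.9x1 + 3.5x2 ≥ 15   (phosphorus)
  5.3x1 + 4x2 ≥ 13.4   (lysine)
  x1, x2 ≥ 0.
The cheapest feasible vertex uses only rice bran; barley is not used. There the lysine constraint is tight.
Optimal quantities: rice bran = 2.528 kg.
Objective = 0.12·2.528 = 0.30336.

R0.303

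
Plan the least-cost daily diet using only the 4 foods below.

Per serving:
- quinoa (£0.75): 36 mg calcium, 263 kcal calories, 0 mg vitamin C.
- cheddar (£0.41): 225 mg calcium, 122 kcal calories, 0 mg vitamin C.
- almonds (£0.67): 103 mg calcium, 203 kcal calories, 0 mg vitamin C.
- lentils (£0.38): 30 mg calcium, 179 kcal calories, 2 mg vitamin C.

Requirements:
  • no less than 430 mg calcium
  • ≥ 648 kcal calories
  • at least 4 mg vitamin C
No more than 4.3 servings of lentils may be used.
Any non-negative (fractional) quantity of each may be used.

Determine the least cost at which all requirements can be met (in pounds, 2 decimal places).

£1.61

Treat it as an LP. Let x1 = servings of quinoa, x2 = servings of cheddar, x3 = servings of almonds, x4 = servings of lentils.
Minimize 0.75x1 + 0.41x2 + 0.67x3 + 0.38x4 subject to:
  36x1 + 225x2 + 103x3 + 30x4 ≥ 430   (calcium)
  263x1 + 122x2 + 203x3 + 179x4 ≥ 648   (calories)
  2x4 ≥ 4   (vitamin C)
  x4 ≤ 4.3
  x1, x2, x3, x4 ≥ 0.
The optimal basis is {cheddar, lentils}; quinoa, almonds drop out. There the calcium and calories constraints are tight.
So cheddar = 1.571 servings, lentils = 2.549 servings.
Objective = 0.41·1.571 + 0.38·2.549 = 1.6127.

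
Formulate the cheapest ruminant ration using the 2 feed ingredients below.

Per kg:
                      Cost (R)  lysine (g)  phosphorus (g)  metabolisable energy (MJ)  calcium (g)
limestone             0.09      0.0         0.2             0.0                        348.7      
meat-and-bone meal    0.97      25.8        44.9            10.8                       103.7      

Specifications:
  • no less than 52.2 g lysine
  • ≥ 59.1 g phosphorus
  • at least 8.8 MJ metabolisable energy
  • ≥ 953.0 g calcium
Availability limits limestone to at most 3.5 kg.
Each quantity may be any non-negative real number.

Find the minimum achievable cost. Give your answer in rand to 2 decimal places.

R2.15

Let x1 = kg of limestone, x2 = kg of meat-and-bone meal.
Minimise 0.09x1 + 0.97x2 subject to:
  25.8x2 ≥ 52.2   (lysine)
  0.2x1 + 44.9x2 ≥ 59.1   (phosphorus)
  10.8x2 ≥ 8.8   (metabolisable energy)
  348.7x1 + 103.7x2 ≥ 953   (calcium)
  x1 ≤ 3.5
  x1, x2 ≥ 0.
Both inputs are positive at the optimum. Binding constraints: lysine and calcium.
Optimal quantities: limestone = 2.131 kg, meat-and-bone meal = 2.023 kg.
Total cost: 0.09·2.131 + 0.97·2.023 = 2.1541.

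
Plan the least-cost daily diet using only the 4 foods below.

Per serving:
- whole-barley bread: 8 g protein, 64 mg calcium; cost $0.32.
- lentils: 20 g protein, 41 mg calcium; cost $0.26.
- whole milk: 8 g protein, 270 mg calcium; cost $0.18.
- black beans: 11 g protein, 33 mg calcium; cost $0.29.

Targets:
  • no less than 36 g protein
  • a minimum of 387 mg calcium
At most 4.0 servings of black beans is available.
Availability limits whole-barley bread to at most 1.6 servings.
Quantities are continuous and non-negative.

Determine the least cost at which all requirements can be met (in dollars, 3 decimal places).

This is a linear program. Let x1 = servings of whole-barley bread, x2 = servings of lentils, x3 = servings of whole milk, x4 = servings of black beans.
min 0.32x1 + 0.26x2 + 0.18x3 + 0.29x4 with:
  8x1 + 20x2 + 8x3 + 11x4 ≥ 36   (protein)
  64x1 + 41x2 + 270x3 + 33x4 ≥ 387   (calcium)
  x4 ≤ 4
  x1 ≤ 1.6
  x1, x2, x3, x4 ≥ 0.
The cheapest feasible vertex uses only lentils, whole milk; whole-barley bread, black beans are not used. There the protein and calcium constraints are tight.
Optimal quantities: lentils = 1.306 servings, whole milk = 1.235 servings.
Hence cost = 0.26·1.306 + 0.18·1.235 = $0.56186.

$0.562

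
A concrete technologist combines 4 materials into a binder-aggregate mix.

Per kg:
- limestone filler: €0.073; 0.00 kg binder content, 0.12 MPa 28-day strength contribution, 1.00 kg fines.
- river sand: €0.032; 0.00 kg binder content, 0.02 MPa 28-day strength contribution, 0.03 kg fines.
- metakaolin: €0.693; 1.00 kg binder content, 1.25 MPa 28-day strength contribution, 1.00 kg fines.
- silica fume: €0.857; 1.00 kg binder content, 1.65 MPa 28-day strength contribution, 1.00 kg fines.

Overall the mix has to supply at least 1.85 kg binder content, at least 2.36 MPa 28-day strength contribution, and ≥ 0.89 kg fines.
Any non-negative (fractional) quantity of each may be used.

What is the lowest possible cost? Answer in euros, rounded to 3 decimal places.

This is a linear program. Let x1 = kg of limestone filler, x2 = kg of river sand, x3 = kg of metakaolin, x4 = kg of silica fume.
Minimize 0.073x1 + 0.032x2 + 0.693x3 + 0.857x4 with:
  1x3 + 1x4 ≥ 1.85   (binder content)
  0.12x1 + 0.02x2 + 1.25x3 + 1.65x4 ≥ 2.36   (28-day strength contribution)
  1x1 + 0.03x2 + 1x3 + 1x4 ≥ 0.89   (fines)
  x1, x2, x3, x4 ≥ 0.
At the optimum only metakaolin, silica fume are positive (limestone filler, river sand = 0). The binder content and 28-day strength contribution requirements are met with equality.
That vertex is x3 = 1.7313, x4 = 0.11875.
Total cost: 0.693·1.7313 + 0.857·0.11875 = 1.30156.

€1.302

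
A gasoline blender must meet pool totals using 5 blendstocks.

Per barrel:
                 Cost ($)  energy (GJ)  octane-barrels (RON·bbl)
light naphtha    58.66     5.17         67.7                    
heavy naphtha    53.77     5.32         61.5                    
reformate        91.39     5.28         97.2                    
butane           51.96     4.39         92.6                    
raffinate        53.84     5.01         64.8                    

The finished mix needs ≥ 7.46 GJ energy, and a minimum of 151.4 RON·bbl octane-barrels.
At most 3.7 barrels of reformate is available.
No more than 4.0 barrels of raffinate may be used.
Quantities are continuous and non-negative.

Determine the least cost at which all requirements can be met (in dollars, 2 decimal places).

$87.22

Let x1 = barrels of light naphtha, x2 = barrels of heavy naphtha, x3 = barrels of reformate, x4 = barrels of butane, x5 = barrels of raffinate.
Minimise 58.66x1 + 53.77x2 + 91.39x3 + 51.96x4 + 53.84x5 subject to:
  5.17x1 + 5.32x2 + 5.28x3 + 4.39x4 + 5.01x5 ≥ 7.46   (energy)
  67.7x1 + 61.5x2 + 97.2x3 + 92.6x4 + 64.8x5 ≥ 151.4   (octane-barrels)
  x3 ≤ 3.7
  x5 ≤ 4
  x1, x2, x3, x4, x5 ≥ 0.
At the optimum only heavy naphtha, butane are positive (light naphtha, reformate, raffinate = 0). There the energy and octane-barrels constraints are tight.
That vertex is x2 = 0.1175, x4 = 1.557.
Objective = 53.77·0.1175 + 51.96·1.557 = 87.2197.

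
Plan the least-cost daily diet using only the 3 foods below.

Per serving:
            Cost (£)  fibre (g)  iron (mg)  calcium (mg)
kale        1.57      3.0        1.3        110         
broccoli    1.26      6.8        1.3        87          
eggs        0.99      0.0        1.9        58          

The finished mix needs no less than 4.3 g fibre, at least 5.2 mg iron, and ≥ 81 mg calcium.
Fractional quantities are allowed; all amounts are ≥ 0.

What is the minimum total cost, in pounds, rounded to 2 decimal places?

£3.08

Treat it as an LP. Let x1 = servings of kale, x2 = servings of broccoli, x3 = servings of eggs.
Minimize 1.57x1 + 1.26x2 + 0.99x3 subject to:
  3x1 + 6.8x2 ≥ 4.3   (fibre)
  1.3x1 + 1.3x2 + 1.9x3 ≥ 5.2   (iron)
  110x1 + 87x2 + 58x3 ≥ 81   (calcium)
  x1, x2, x3 ≥ 0.
The cheapest feasible vertex uses only broccoli, eggs; kale is not used. Binding constraints: fibre and iron.
Optimal quantities: broccoli = 0.6324 servings, eggs = 2.304 servings.
Cost = 1.26·0.6324 + 0.99·2.304 = 3.0778.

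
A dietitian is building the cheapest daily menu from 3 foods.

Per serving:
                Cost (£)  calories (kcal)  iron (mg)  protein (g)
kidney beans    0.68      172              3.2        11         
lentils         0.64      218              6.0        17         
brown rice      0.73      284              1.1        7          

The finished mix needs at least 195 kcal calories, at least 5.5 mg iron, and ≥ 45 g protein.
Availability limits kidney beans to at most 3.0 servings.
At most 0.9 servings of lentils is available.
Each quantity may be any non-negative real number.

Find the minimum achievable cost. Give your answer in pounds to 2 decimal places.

£2.41

This is a linear program. Let x1 = servings of kidney beans, x2 = servings of lentils, x3 = servings of brown rice.
Minimise 0.68x1 + 0.64x2 + 0.73x3 s.t.:
  172x1 + 218x2 + 284x3 ≥ 195   (calories)
  3.2x1 + 6x2 + 1.1x3 ≥ 5.5   (iron)
  11x1 + 17x2 + 7x3 ≥ 45   (protein)
  x1 ≤ 3
  x2 ≤ 0.9
  x1, x2, x3 ≥ 0.
The optimal basis is {kidney beans, lentils}; brown rice drops out. There the protein and the lentils cap constraints are tight.
Optimal quantities: kidney beans = 2.7 servings, lentils = 0.9 servings.
Cost = 0.68·2.7 + 0.64·0.9 = 2.4120.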